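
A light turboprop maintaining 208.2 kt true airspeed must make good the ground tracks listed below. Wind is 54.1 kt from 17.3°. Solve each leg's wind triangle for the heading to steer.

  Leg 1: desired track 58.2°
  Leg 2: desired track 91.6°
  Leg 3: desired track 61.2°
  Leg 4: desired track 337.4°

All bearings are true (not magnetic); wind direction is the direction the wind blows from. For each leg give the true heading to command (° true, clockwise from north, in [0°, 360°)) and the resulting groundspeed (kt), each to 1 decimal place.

Leg 1: heading=48.4°, groundspeed=164.3 kt
Leg 2: heading=77.1°, groundspeed=186.9 kt
Leg 3: heading=50.8°, groundspeed=165.8 kt
Leg 4: heading=347.0°, groundspeed=163.8 kt

Leg 1: desired track 58.2°; wind correction -9.8° → command heading 48.4°, groundspeed 164.3 kt
Leg 2: desired track 91.6°; wind correction -14.5° → command heading 77.1°, groundspeed 186.9 kt
Leg 3: desired track 61.2°; wind correction -10.4° → command heading 50.8°, groundspeed 165.8 kt
Leg 4: desired track 337.4°; wind correction +9.6° → command heading 347.0°, groundspeed 163.8 kt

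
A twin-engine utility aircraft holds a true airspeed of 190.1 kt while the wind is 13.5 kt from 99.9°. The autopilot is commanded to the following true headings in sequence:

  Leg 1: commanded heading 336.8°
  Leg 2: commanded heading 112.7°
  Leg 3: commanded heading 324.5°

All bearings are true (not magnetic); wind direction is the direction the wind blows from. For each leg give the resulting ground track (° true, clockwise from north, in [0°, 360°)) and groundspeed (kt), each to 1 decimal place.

Leg 1: heading 336.8°; drift -3.3° → track 333.5°, groundspeed 197.8 kt
Leg 2: heading 112.7°; drift +1.0° → track 113.7°, groundspeed 177.0 kt
Leg 3: heading 324.5°; drift -2.7° → track 321.8°, groundspeed 199.9 kt

Leg 1: track=333.5°, groundspeed=197.8 kt
Leg 2: track=113.7°, groundspeed=177.0 kt
Leg 3: track=321.8°, groundspeed=199.9 kt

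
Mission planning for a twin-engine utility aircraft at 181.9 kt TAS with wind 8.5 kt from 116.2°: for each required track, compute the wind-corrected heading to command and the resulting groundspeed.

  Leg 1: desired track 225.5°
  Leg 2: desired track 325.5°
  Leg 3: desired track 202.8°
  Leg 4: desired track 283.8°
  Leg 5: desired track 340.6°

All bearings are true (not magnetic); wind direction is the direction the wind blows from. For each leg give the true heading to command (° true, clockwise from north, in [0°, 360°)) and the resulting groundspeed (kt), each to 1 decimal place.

Leg 1: desired track 225.5°; wind correction -2.5° → command heading 223.0°, groundspeed 184.5 kt
Leg 2: desired track 325.5°; wind correction +1.3° → command heading 326.8°, groundspeed 189.3 kt
Leg 3: desired track 202.8°; wind correction -2.7° → command heading 200.1°, groundspeed 181.2 kt
Leg 4: desired track 283.8°; wind correction -0.6° → command heading 283.2°, groundspeed 190.2 kt
Leg 5: desired track 340.6°; wind correction +1.9° → command heading 342.5°, groundspeed 187.9 kt

Leg 1: heading=223.0°, groundspeed=184.5 kt
Leg 2: heading=326.8°, groundspeed=189.3 kt
Leg 3: heading=200.1°, groundspeed=181.2 kt
Leg 4: heading=283.2°, groundspeed=190.2 kt
Leg 5: heading=342.5°, groundspeed=187.9 kt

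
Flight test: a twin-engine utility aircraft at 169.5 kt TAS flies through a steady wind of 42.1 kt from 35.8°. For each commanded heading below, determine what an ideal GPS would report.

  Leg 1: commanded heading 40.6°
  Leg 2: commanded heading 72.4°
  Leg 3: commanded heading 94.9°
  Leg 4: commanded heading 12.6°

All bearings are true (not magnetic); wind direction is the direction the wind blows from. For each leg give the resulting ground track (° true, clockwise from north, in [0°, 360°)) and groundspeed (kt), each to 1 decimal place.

Leg 1: heading 40.6°; drift +1.6° → track 42.2°, groundspeed 127.6 kt
Leg 2: heading 72.4°; drift +10.5° → track 82.9°, groundspeed 138.0 kt
Leg 3: heading 94.9°; drift +13.7° → track 108.6°, groundspeed 152.2 kt
Leg 4: heading 12.6°; drift -7.2° → track 5.4°, groundspeed 131.9 kt

Leg 1: track=42.2°, groundspeed=127.6 kt
Leg 2: track=82.9°, groundspeed=138.0 kt
Leg 3: track=108.6°, groundspeed=152.2 kt
Leg 4: track=5.4°, groundspeed=131.9 kt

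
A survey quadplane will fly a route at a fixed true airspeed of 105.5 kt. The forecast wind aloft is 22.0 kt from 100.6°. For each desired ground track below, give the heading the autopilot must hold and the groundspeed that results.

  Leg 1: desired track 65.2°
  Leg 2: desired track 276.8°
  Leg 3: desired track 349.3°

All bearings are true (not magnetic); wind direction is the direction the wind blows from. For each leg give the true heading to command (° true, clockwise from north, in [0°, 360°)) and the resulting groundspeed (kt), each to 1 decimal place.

Leg 1: heading=72.1°, groundspeed=86.8 kt
Leg 2: heading=276.0°, groundspeed=127.4 kt
Leg 3: heading=0.5°, groundspeed=111.5 kt

Leg 1: desired track 65.2°; wind correction +6.9° → command heading 72.1°, groundspeed 86.8 kt
Leg 2: desired track 276.8°; wind correction -0.8° → command heading 276.0°, groundspeed 127.4 kt
Leg 3: desired track 349.3°; wind correction +11.2° → command heading 0.5°, groundspeed 111.5 kt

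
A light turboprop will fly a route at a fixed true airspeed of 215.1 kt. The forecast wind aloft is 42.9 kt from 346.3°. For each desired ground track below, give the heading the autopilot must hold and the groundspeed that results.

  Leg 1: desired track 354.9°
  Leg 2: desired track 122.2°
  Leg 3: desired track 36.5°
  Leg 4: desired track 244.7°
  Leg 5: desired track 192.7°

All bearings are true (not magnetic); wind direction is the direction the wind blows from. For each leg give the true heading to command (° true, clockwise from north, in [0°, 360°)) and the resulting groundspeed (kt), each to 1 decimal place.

Leg 1: desired track 354.9°; wind correction -1.7° → command heading 353.2°, groundspeed 172.6 kt
Leg 2: desired track 122.2°; wind correction -8.0° → command heading 114.2°, groundspeed 243.8 kt
Leg 3: desired track 36.5°; wind correction -8.8° → command heading 27.7°, groundspeed 185.1 kt
Leg 4: desired track 244.7°; wind correction +11.3° → command heading 256.0°, groundspeed 219.6 kt
Leg 5: desired track 192.7°; wind correction +5.1° → command heading 197.8°, groundspeed 252.7 kt

Leg 1: heading=353.2°, groundspeed=172.6 kt
Leg 2: heading=114.2°, groundspeed=243.8 kt
Leg 3: heading=27.7°, groundspeed=185.1 kt
Leg 4: heading=256.0°, groundspeed=219.6 kt
Leg 5: heading=197.8°, groundspeed=252.7 kt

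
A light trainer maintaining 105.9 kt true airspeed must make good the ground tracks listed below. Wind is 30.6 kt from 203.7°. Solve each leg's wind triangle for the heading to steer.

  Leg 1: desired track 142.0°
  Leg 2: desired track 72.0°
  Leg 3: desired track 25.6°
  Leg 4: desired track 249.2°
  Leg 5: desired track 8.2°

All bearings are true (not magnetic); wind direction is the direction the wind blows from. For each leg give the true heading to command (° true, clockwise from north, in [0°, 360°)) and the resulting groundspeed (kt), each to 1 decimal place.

Leg 1: desired track 142.0°; wind correction +14.7° → command heading 156.7°, groundspeed 87.9 kt
Leg 2: desired track 72.0°; wind correction +12.5° → command heading 84.5°, groundspeed 123.8 kt
Leg 3: desired track 25.6°; wind correction +0.5° → command heading 26.1°, groundspeed 136.5 kt
Leg 4: desired track 249.2°; wind correction -11.9° → command heading 237.3°, groundspeed 82.2 kt
Leg 5: desired track 8.2°; wind correction -4.4° → command heading 3.8°, groundspeed 135.1 kt

Leg 1: heading=156.7°, groundspeed=87.9 kt
Leg 2: heading=84.5°, groundspeed=123.8 kt
Leg 3: heading=26.1°, groundspeed=136.5 kt
Leg 4: heading=237.3°, groundspeed=82.2 kt
Leg 5: heading=3.8°, groundspeed=135.1 kt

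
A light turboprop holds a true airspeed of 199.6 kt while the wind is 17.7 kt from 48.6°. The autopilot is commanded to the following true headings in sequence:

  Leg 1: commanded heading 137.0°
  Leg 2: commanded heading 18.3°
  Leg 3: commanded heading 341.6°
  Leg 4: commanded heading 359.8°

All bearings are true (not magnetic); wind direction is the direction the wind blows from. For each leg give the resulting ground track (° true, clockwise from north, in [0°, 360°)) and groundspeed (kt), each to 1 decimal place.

Leg 1: track=142.1°, groundspeed=199.9 kt
Leg 2: track=15.5°, groundspeed=184.5 kt
Leg 3: track=336.8°, groundspeed=193.4 kt
Leg 4: track=355.7°, groundspeed=188.4 kt

Leg 1: heading 137.0°; drift +5.1° → track 142.1°, groundspeed 199.9 kt
Leg 2: heading 18.3°; drift -2.8° → track 15.5°, groundspeed 184.5 kt
Leg 3: heading 341.6°; drift -4.8° → track 336.8°, groundspeed 193.4 kt
Leg 4: heading 359.8°; drift -4.1° → track 355.7°, groundspeed 188.4 kt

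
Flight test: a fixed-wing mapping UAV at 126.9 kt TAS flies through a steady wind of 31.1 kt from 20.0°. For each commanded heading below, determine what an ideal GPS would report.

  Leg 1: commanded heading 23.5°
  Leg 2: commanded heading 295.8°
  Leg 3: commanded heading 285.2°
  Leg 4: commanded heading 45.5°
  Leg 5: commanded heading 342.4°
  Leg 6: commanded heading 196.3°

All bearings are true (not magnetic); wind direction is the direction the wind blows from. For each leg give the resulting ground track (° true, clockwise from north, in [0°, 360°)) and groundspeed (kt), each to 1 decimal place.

Leg 1: heading 23.5°; drift +1.1° → track 24.6°, groundspeed 95.9 kt
Leg 2: heading 295.8°; drift -14.0° → track 281.8°, groundspeed 127.6 kt
Leg 3: heading 285.2°; drift -13.5° → track 271.7°, groundspeed 133.2 kt
Leg 4: heading 45.5°; drift +7.7° → track 53.2°, groundspeed 99.7 kt
Leg 5: heading 342.4°; drift -10.5° → track 331.9°, groundspeed 104.0 kt
Leg 6: heading 196.3°; drift +0.7° → track 197.0°, groundspeed 157.9 kt

Leg 1: track=24.6°, groundspeed=95.9 kt
Leg 2: track=281.8°, groundspeed=127.6 kt
Leg 3: track=271.7°, groundspeed=133.2 kt
Leg 4: track=53.2°, groundspeed=99.7 kt
Leg 5: track=331.9°, groundspeed=104.0 kt
Leg 6: track=197.0°, groundspeed=157.9 kt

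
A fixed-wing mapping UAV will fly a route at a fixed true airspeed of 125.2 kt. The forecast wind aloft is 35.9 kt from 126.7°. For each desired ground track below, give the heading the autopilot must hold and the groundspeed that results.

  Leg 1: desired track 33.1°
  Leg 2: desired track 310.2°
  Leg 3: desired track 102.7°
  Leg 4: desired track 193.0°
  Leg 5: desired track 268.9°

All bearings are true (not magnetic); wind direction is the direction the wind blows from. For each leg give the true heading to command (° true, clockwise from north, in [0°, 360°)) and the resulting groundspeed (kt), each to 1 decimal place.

Leg 1: heading=49.7°, groundspeed=122.2 kt
Leg 2: heading=311.2°, groundspeed=161.0 kt
Leg 3: heading=109.4°, groundspeed=91.5 kt
Leg 4: heading=177.8°, groundspeed=106.4 kt
Leg 5: heading=258.8°, groundspeed=151.6 kt

Leg 1: desired track 33.1°; wind correction +16.6° → command heading 49.7°, groundspeed 122.2 kt
Leg 2: desired track 310.2°; wind correction +1.0° → command heading 311.2°, groundspeed 161.0 kt
Leg 3: desired track 102.7°; wind correction +6.7° → command heading 109.4°, groundspeed 91.5 kt
Leg 4: desired track 193.0°; wind correction -15.2° → command heading 177.8°, groundspeed 106.4 kt
Leg 5: desired track 268.9°; wind correction -10.1° → command heading 258.8°, groundspeed 151.6 kt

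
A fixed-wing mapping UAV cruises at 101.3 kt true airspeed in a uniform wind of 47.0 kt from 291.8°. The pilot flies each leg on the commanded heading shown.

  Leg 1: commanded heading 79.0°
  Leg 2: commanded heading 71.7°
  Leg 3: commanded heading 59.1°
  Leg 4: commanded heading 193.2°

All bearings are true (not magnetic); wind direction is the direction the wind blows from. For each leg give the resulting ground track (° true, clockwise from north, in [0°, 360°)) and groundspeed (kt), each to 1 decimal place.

Leg 1: heading 79.0°; drift +10.2° → track 89.2°, groundspeed 143.1 kt
Leg 2: heading 71.7°; drift +12.4° → track 84.1°, groundspeed 140.6 kt
Leg 3: heading 59.1°; drift +16.1° → track 75.2°, groundspeed 135.1 kt
Leg 4: heading 193.2°; drift -23.2° → track 170.0°, groundspeed 117.9 kt

Leg 1: track=89.2°, groundspeed=143.1 kt
Leg 2: track=84.1°, groundspeed=140.6 kt
Leg 3: track=75.2°, groundspeed=135.1 kt
Leg 4: track=170.0°, groundspeed=117.9 kt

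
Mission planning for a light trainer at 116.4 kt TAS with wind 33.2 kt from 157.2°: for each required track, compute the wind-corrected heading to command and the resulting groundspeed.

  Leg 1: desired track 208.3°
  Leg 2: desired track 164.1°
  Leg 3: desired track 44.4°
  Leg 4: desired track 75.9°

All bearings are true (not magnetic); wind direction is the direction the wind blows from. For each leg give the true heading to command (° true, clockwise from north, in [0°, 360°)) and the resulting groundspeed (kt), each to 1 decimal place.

Leg 1: heading=195.5°, groundspeed=92.6 kt
Leg 2: heading=162.1°, groundspeed=83.4 kt
Leg 3: heading=59.6°, groundspeed=125.2 kt
Leg 4: heading=92.3°, groundspeed=106.7 kt

Leg 1: desired track 208.3°; wind correction -12.8° → command heading 195.5°, groundspeed 92.6 kt
Leg 2: desired track 164.1°; wind correction -2.0° → command heading 162.1°, groundspeed 83.4 kt
Leg 3: desired track 44.4°; wind correction +15.2° → command heading 59.6°, groundspeed 125.2 kt
Leg 4: desired track 75.9°; wind correction +16.4° → command heading 92.3°, groundspeed 106.7 kt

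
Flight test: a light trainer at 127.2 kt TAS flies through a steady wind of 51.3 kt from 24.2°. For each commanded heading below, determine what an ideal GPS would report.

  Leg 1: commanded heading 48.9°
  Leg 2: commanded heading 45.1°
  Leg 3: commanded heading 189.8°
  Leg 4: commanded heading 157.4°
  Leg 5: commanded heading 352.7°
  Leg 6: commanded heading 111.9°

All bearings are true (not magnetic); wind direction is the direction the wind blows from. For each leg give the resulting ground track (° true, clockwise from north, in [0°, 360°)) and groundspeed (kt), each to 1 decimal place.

Leg 1: heading 48.9°; drift +14.9° → track 63.8°, groundspeed 83.4 kt
Leg 2: heading 45.1°; drift +13.0° → track 58.1°, groundspeed 81.4 kt
Leg 3: heading 189.8°; drift +4.1° → track 193.9°, groundspeed 177.3 kt
Leg 4: heading 157.4°; drift +13.0° → track 170.4°, groundspeed 166.6 kt
Leg 5: heading 352.7°; drift -17.8° → track 334.9°, groundspeed 87.7 kt
Leg 6: heading 111.9°; drift +22.3° → track 134.2°, groundspeed 135.2 kt

Leg 1: track=63.8°, groundspeed=83.4 kt
Leg 2: track=58.1°, groundspeed=81.4 kt
Leg 3: track=193.9°, groundspeed=177.3 kt
Leg 4: track=170.4°, groundspeed=166.6 kt
Leg 5: track=334.9°, groundspeed=87.7 kt
Leg 6: track=134.2°, groundspeed=135.2 kt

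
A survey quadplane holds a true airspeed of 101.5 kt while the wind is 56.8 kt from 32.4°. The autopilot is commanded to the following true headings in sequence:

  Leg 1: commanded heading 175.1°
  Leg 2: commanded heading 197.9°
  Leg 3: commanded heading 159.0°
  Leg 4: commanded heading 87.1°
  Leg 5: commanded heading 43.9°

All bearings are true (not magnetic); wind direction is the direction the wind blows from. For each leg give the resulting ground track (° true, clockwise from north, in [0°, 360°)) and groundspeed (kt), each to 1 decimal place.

Leg 1: track=188.3°, groundspeed=150.7 kt
Leg 2: track=203.1°, groundspeed=157.1 kt
Leg 3: track=177.6°, groundspeed=142.8 kt
Leg 4: track=121.1°, groundspeed=82.9 kt
Leg 5: track=57.8°, groundspeed=47.2 kt

Leg 1: heading 175.1°; drift +13.2° → track 188.3°, groundspeed 150.7 kt
Leg 2: heading 197.9°; drift +5.2° → track 203.1°, groundspeed 157.1 kt
Leg 3: heading 159.0°; drift +18.6° → track 177.6°, groundspeed 142.8 kt
Leg 4: heading 87.1°; drift +34.0° → track 121.1°, groundspeed 82.9 kt
Leg 5: heading 43.9°; drift +13.9° → track 57.8°, groundspeed 47.2 kt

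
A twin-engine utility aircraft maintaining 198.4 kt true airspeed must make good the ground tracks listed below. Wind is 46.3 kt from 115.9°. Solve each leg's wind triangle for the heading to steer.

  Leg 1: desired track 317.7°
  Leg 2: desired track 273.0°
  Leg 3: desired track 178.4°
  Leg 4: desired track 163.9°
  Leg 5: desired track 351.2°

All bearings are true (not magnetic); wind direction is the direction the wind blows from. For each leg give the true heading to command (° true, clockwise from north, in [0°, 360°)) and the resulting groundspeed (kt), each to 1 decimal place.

Leg 1: desired track 317.7°; wind correction +5.0° → command heading 322.7°, groundspeed 240.6 kt
Leg 2: desired track 273.0°; wind correction -5.2° → command heading 267.8°, groundspeed 240.2 kt
Leg 3: desired track 178.4°; wind correction -11.9° → command heading 166.5°, groundspeed 172.7 kt
Leg 4: desired track 163.9°; wind correction -10.0° → command heading 153.9°, groundspeed 164.4 kt
Leg 5: desired track 351.2°; wind correction +11.1° → command heading 2.3°, groundspeed 221.1 kt

Leg 1: heading=322.7°, groundspeed=240.6 kt
Leg 2: heading=267.8°, groundspeed=240.2 kt
Leg 3: heading=166.5°, groundspeed=172.7 kt
Leg 4: heading=153.9°, groundspeed=164.4 kt
Leg 5: heading=2.3°, groundspeed=221.1 kt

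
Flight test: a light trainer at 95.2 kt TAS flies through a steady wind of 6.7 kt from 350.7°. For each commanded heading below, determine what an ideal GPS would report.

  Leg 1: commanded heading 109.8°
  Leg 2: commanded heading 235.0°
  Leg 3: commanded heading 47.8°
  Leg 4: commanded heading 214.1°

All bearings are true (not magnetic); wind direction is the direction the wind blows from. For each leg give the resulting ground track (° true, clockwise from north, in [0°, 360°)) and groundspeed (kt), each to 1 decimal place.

Leg 1: heading 109.8°; drift +3.4° → track 113.2°, groundspeed 98.6 kt
Leg 2: heading 235.0°; drift -3.5° → track 231.5°, groundspeed 98.3 kt
Leg 3: heading 47.8°; drift +3.5° → track 51.3°, groundspeed 91.7 kt
Leg 4: heading 214.1°; drift -2.6° → track 211.5°, groundspeed 100.2 kt

Leg 1: track=113.2°, groundspeed=98.6 kt
Leg 2: track=231.5°, groundspeed=98.3 kt
Leg 3: track=51.3°, groundspeed=91.7 kt
Leg 4: track=211.5°, groundspeed=100.2 kt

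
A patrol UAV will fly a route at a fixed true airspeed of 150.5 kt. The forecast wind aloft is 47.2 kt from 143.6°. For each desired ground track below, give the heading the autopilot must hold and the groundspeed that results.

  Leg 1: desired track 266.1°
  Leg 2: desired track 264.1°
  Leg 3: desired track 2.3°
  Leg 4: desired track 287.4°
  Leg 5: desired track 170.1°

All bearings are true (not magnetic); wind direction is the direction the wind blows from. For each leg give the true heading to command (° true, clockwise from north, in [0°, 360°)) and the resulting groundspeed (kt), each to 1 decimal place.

Leg 1: desired track 266.1°; wind correction -15.3° → command heading 250.8°, groundspeed 170.5 kt
Leg 2: desired track 264.1°; wind correction -15.7° → command heading 248.4°, groundspeed 168.9 kt
Leg 3: desired track 2.3°; wind correction +11.3° → command heading 13.6°, groundspeed 184.4 kt
Leg 4: desired track 287.4°; wind correction -10.7° → command heading 276.7°, groundspeed 186.0 kt
Leg 5: desired track 170.1°; wind correction -8.0° → command heading 162.1°, groundspeed 106.8 kt

Leg 1: heading=250.8°, groundspeed=170.5 kt
Leg 2: heading=248.4°, groundspeed=168.9 kt
Leg 3: heading=13.6°, groundspeed=184.4 kt
Leg 4: heading=276.7°, groundspeed=186.0 kt
Leg 5: heading=162.1°, groundspeed=106.8 kt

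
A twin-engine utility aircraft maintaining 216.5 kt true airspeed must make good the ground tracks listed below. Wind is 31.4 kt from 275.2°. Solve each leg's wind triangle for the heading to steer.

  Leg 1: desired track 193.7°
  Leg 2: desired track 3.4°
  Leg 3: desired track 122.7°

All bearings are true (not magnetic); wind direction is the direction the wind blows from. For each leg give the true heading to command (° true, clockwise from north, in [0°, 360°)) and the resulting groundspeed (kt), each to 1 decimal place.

Leg 1: heading=201.9°, groundspeed=209.6 kt
Leg 2: heading=355.1°, groundspeed=213.2 kt
Leg 3: heading=126.5°, groundspeed=243.9 kt

Leg 1: desired track 193.7°; wind correction +8.2° → command heading 201.9°, groundspeed 209.6 kt
Leg 2: desired track 3.4°; wind correction -8.3° → command heading 355.1°, groundspeed 213.2 kt
Leg 3: desired track 122.7°; wind correction +3.8° → command heading 126.5°, groundspeed 243.9 kt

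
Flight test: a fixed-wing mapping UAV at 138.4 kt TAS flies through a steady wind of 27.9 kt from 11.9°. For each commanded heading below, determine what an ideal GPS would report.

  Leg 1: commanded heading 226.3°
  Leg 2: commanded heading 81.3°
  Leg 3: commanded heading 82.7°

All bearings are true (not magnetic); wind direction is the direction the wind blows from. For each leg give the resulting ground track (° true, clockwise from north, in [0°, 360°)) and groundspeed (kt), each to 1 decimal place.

Leg 1: track=220.7°, groundspeed=162.2 kt
Leg 2: track=92.8°, groundspeed=131.2 kt
Leg 3: track=94.2°, groundspeed=131.9 kt

Leg 1: heading 226.3°; drift -5.6° → track 220.7°, groundspeed 162.2 kt
Leg 2: heading 81.3°; drift +11.5° → track 92.8°, groundspeed 131.2 kt
Leg 3: heading 82.7°; drift +11.5° → track 94.2°, groundspeed 131.9 kt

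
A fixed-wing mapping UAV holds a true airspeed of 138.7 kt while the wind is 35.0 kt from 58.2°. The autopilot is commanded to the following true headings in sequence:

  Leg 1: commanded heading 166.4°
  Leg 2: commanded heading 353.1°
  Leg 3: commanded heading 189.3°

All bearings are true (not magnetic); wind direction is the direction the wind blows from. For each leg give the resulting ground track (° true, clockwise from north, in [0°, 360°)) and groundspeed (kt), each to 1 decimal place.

Leg 1: track=178.9°, groundspeed=153.3 kt
Leg 2: track=338.7°, groundspeed=128.0 kt
Leg 3: track=198.6°, groundspeed=163.8 kt

Leg 1: heading 166.4°; drift +12.5° → track 178.9°, groundspeed 153.3 kt
Leg 2: heading 353.1°; drift -14.4° → track 338.7°, groundspeed 128.0 kt
Leg 3: heading 189.3°; drift +9.3° → track 198.6°, groundspeed 163.8 kt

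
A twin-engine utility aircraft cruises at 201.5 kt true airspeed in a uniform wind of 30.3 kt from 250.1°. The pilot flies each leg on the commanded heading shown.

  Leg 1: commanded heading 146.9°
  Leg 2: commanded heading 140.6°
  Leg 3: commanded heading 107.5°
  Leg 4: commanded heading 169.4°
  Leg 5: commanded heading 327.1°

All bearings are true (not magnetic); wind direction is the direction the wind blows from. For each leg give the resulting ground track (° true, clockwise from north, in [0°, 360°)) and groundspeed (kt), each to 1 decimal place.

Leg 1: heading 146.9°; drift -8.1° → track 138.8°, groundspeed 210.5 kt
Leg 2: heading 140.6°; drift -7.7° → track 132.9°, groundspeed 213.5 kt
Leg 3: heading 107.5°; drift -4.7° → track 102.8°, groundspeed 226.3 kt
Leg 4: heading 169.4°; drift -8.6° → track 160.8°, groundspeed 198.9 kt
Leg 5: heading 327.1°; drift +8.6° → track 335.7°, groundspeed 196.9 kt

Leg 1: track=138.8°, groundspeed=210.5 kt
Leg 2: track=132.9°, groundspeed=213.5 kt
Leg 3: track=102.8°, groundspeed=226.3 kt
Leg 4: track=160.8°, groundspeed=198.9 kt
Leg 5: track=335.7°, groundspeed=196.9 kt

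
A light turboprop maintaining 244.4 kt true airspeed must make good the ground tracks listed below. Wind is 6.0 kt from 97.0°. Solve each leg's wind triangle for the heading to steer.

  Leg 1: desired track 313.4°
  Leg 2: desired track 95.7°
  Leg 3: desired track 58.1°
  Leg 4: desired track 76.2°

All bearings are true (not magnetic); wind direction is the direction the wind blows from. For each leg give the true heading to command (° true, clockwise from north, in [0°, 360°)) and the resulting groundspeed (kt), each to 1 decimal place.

Leg 1: heading=314.2°, groundspeed=249.2 kt
Leg 2: heading=95.7°, groundspeed=238.4 kt
Leg 3: heading=59.0°, groundspeed=239.7 kt
Leg 4: heading=76.7°, groundspeed=238.8 kt

Leg 1: desired track 313.4°; wind correction +0.8° → command heading 314.2°, groundspeed 249.2 kt
Leg 2: desired track 95.7°; wind correction +0.0° → command heading 95.7°, groundspeed 238.4 kt
Leg 3: desired track 58.1°; wind correction +0.9° → command heading 59.0°, groundspeed 239.7 kt
Leg 4: desired track 76.2°; wind correction +0.5° → command heading 76.7°, groundspeed 238.8 kt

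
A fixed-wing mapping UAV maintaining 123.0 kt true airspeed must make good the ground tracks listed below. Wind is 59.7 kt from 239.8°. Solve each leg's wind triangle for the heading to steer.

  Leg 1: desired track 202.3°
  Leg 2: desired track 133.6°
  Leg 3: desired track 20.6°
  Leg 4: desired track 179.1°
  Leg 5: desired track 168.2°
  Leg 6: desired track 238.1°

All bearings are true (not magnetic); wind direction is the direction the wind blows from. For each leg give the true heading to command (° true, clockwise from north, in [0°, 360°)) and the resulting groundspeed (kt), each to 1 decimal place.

Leg 1: heading=219.5°, groundspeed=70.1 kt
Leg 2: heading=161.4°, groundspeed=125.5 kt
Leg 3: heading=2.7°, groundspeed=163.3 kt
Leg 4: heading=204.1°, groundspeed=82.2 kt
Leg 5: heading=195.6°, groundspeed=90.3 kt
Leg 6: heading=238.9°, groundspeed=63.3 kt

Leg 1: desired track 202.3°; wind correction +17.2° → command heading 219.5°, groundspeed 70.1 kt
Leg 2: desired track 133.6°; wind correction +27.8° → command heading 161.4°, groundspeed 125.5 kt
Leg 3: desired track 20.6°; wind correction -17.9° → command heading 2.7°, groundspeed 163.3 kt
Leg 4: desired track 179.1°; wind correction +25.0° → command heading 204.1°, groundspeed 82.2 kt
Leg 5: desired track 168.2°; wind correction +27.4° → command heading 195.6°, groundspeed 90.3 kt
Leg 6: desired track 238.1°; wind correction +0.8° → command heading 238.9°, groundspeed 63.3 kt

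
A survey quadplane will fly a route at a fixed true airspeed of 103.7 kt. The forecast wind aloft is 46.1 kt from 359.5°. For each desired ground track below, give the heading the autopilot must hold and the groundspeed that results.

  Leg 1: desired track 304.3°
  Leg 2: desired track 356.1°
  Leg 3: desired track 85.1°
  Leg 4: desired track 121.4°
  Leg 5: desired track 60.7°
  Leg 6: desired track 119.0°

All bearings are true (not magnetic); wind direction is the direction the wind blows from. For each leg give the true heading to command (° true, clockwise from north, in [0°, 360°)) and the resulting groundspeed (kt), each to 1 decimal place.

Leg 1: heading=325.7°, groundspeed=70.2 kt
Leg 2: heading=357.6°, groundspeed=57.6 kt
Leg 3: heading=58.8°, groundspeed=89.4 kt
Leg 4: heading=99.2°, groundspeed=120.4 kt
Leg 5: heading=37.8°, groundspeed=73.3 kt
Leg 6: heading=96.2°, groundspeed=118.3 kt

Leg 1: desired track 304.3°; wind correction +21.4° → command heading 325.7°, groundspeed 70.2 kt
Leg 2: desired track 356.1°; wind correction +1.5° → command heading 357.6°, groundspeed 57.6 kt
Leg 3: desired track 85.1°; wind correction -26.3° → command heading 58.8°, groundspeed 89.4 kt
Leg 4: desired track 121.4°; wind correction -22.2° → command heading 99.2°, groundspeed 120.4 kt
Leg 5: desired track 60.7°; wind correction -22.9° → command heading 37.8°, groundspeed 73.3 kt
Leg 6: desired track 119.0°; wind correction -22.8° → command heading 96.2°, groundspeed 118.3 kt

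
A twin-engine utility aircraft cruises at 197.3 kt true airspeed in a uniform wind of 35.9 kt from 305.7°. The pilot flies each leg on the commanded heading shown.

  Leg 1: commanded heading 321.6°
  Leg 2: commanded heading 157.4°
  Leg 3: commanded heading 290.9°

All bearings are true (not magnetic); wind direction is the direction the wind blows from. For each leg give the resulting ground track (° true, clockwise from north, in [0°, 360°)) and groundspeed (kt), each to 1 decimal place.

Leg 1: heading 321.6°; drift +3.5° → track 325.1°, groundspeed 163.1 kt
Leg 2: heading 157.4°; drift -4.7° → track 152.7°, groundspeed 228.6 kt
Leg 3: heading 290.9°; drift -3.2° → track 287.7°, groundspeed 162.8 kt

Leg 1: track=325.1°, groundspeed=163.1 kt
Leg 2: track=152.7°, groundspeed=228.6 kt
Leg 3: track=287.7°, groundspeed=162.8 kt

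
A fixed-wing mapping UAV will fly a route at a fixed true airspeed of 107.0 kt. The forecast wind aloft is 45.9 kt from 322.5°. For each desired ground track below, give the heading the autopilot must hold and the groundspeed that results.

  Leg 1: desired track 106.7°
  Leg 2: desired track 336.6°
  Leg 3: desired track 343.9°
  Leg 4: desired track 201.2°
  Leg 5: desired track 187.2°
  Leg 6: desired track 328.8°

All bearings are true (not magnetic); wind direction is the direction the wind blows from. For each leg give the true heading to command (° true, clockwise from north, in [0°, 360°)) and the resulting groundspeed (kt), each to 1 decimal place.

Leg 1: heading=92.2°, groundspeed=140.8 kt
Leg 2: heading=330.6°, groundspeed=61.9 kt
Leg 3: heading=334.9°, groundspeed=62.9 kt
Leg 4: heading=222.7°, groundspeed=123.4 kt
Leg 5: heading=204.8°, groundspeed=134.6 kt
Leg 6: heading=326.1°, groundspeed=61.3 kt

Leg 1: desired track 106.7°; wind correction -14.5° → command heading 92.2°, groundspeed 140.8 kt
Leg 2: desired track 336.6°; wind correction -6.0° → command heading 330.6°, groundspeed 61.9 kt
Leg 3: desired track 343.9°; wind correction -9.0° → command heading 334.9°, groundspeed 62.9 kt
Leg 4: desired track 201.2°; wind correction +21.5° → command heading 222.7°, groundspeed 123.4 kt
Leg 5: desired track 187.2°; wind correction +17.6° → command heading 204.8°, groundspeed 134.6 kt
Leg 6: desired track 328.8°; wind correction -2.7° → command heading 326.1°, groundspeed 61.3 kt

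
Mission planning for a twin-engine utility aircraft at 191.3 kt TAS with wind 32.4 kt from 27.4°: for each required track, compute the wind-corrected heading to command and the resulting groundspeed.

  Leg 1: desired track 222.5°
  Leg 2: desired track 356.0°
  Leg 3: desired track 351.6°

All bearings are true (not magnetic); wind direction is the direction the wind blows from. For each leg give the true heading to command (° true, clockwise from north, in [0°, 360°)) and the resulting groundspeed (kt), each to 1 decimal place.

Leg 1: heading=225.0°, groundspeed=222.4 kt
Leg 2: heading=1.1°, groundspeed=162.9 kt
Leg 3: heading=357.3°, groundspeed=164.1 kt

Leg 1: desired track 222.5°; wind correction +2.5° → command heading 225.0°, groundspeed 222.4 kt
Leg 2: desired track 356.0°; wind correction +5.1° → command heading 1.1°, groundspeed 162.9 kt
Leg 3: desired track 351.6°; wind correction +5.7° → command heading 357.3°, groundspeed 164.1 kt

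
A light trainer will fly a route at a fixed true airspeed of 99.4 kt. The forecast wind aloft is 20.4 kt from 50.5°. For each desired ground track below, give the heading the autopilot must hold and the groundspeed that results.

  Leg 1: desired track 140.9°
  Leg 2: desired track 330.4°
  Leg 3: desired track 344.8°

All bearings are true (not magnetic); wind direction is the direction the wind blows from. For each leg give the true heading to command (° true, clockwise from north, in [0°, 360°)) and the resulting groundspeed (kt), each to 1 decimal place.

Leg 1: heading=129.1°, groundspeed=97.4 kt
Leg 2: heading=342.1°, groundspeed=93.8 kt
Leg 3: heading=355.6°, groundspeed=89.3 kt

Leg 1: desired track 140.9°; wind correction -11.8° → command heading 129.1°, groundspeed 97.4 kt
Leg 2: desired track 330.4°; wind correction +11.7° → command heading 342.1°, groundspeed 93.8 kt
Leg 3: desired track 344.8°; wind correction +10.8° → command heading 355.6°, groundspeed 89.3 kt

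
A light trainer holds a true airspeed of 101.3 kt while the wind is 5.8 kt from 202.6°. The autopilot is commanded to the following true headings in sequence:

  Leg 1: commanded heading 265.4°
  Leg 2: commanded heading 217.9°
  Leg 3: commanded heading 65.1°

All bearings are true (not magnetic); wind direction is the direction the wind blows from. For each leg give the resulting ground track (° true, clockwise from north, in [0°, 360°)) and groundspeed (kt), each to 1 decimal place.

Leg 1: track=268.4°, groundspeed=98.8 kt
Leg 2: track=218.8°, groundspeed=95.7 kt
Leg 3: track=63.0°, groundspeed=105.6 kt

Leg 1: heading 265.4°; drift +3.0° → track 268.4°, groundspeed 98.8 kt
Leg 2: heading 217.9°; drift +0.9° → track 218.8°, groundspeed 95.7 kt
Leg 3: heading 65.1°; drift -2.1° → track 63.0°, groundspeed 105.6 kt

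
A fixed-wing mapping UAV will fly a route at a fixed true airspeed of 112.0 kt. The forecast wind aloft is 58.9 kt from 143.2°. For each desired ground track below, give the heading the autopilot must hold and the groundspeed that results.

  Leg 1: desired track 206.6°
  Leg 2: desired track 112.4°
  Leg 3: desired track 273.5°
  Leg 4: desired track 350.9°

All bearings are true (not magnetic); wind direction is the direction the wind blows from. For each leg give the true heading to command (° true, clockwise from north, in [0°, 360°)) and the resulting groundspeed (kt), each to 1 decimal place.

Leg 1: heading=178.6°, groundspeed=72.5 kt
Leg 2: heading=128.0°, groundspeed=57.3 kt
Leg 3: heading=249.9°, groundspeed=140.7 kt
Leg 4: heading=5.0°, groundspeed=160.8 kt

Leg 1: desired track 206.6°; wind correction -28.0° → command heading 178.6°, groundspeed 72.5 kt
Leg 2: desired track 112.4°; wind correction +15.6° → command heading 128.0°, groundspeed 57.3 kt
Leg 3: desired track 273.5°; wind correction -23.6° → command heading 249.9°, groundspeed 140.7 kt
Leg 4: desired track 350.9°; wind correction +14.1° → command heading 5.0°, groundspeed 160.8 kt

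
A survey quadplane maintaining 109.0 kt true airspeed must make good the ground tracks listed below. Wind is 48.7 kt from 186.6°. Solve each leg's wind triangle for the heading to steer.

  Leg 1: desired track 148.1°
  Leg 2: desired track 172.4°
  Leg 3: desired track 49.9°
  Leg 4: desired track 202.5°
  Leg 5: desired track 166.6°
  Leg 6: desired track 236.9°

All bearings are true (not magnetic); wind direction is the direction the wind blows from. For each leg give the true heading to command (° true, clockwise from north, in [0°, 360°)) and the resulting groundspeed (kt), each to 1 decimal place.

Leg 1: heading=164.2°, groundspeed=66.6 kt
Leg 2: heading=178.7°, groundspeed=61.1 kt
Leg 3: heading=67.7°, groundspeed=139.2 kt
Leg 4: heading=195.5°, groundspeed=61.3 kt
Leg 5: heading=175.4°, groundspeed=62.0 kt
Leg 6: heading=216.8°, groundspeed=71.2 kt

Leg 1: desired track 148.1°; wind correction +16.1° → command heading 164.2°, groundspeed 66.6 kt
Leg 2: desired track 172.4°; wind correction +6.3° → command heading 178.7°, groundspeed 61.1 kt
Leg 3: desired track 49.9°; wind correction +17.8° → command heading 67.7°, groundspeed 139.2 kt
Leg 4: desired track 202.5°; wind correction -7.0° → command heading 195.5°, groundspeed 61.3 kt
Leg 5: desired track 166.6°; wind correction +8.8° → command heading 175.4°, groundspeed 62.0 kt
Leg 6: desired track 236.9°; wind correction -20.1° → command heading 216.8°, groundspeed 71.2 kt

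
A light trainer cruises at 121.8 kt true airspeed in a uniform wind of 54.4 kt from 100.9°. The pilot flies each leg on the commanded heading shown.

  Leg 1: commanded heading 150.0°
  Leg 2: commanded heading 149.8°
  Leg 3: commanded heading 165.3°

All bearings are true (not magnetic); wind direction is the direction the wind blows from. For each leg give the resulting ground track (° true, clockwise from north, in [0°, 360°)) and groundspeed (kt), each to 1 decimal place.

Leg 1: track=175.5°, groundspeed=95.5 kt
Leg 2: track=175.3°, groundspeed=95.3 kt
Leg 3: track=191.8°, groundspeed=109.9 kt

Leg 1: heading 150.0°; drift +25.5° → track 175.5°, groundspeed 95.5 kt
Leg 2: heading 149.8°; drift +25.5° → track 175.3°, groundspeed 95.3 kt
Leg 3: heading 165.3°; drift +26.5° → track 191.8°, groundspeed 109.9 kt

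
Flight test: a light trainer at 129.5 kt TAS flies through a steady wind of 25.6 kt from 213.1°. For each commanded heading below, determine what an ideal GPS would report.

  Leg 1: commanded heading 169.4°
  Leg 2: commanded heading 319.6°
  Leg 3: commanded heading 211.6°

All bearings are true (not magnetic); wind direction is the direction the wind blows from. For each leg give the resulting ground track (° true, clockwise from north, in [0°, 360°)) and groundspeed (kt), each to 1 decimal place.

Leg 1: track=160.3°, groundspeed=112.4 kt
Leg 2: track=329.8°, groundspeed=139.0 kt
Leg 3: track=211.2°, groundspeed=103.9 kt

Leg 1: heading 169.4°; drift -9.1° → track 160.3°, groundspeed 112.4 kt
Leg 2: heading 319.6°; drift +10.2° → track 329.8°, groundspeed 139.0 kt
Leg 3: heading 211.6°; drift -0.4° → track 211.2°, groundspeed 103.9 kt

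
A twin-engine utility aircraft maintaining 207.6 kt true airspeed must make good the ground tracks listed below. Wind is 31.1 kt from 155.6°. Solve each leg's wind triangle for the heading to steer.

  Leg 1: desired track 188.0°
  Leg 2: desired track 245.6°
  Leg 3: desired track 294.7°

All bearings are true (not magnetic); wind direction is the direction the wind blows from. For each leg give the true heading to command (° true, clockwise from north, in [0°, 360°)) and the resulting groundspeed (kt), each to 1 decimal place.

Leg 1: desired track 188.0°; wind correction -4.6° → command heading 183.4°, groundspeed 180.7 kt
Leg 2: desired track 245.6°; wind correction -8.6° → command heading 237.0°, groundspeed 205.3 kt
Leg 3: desired track 294.7°; wind correction -5.6° → command heading 289.1°, groundspeed 230.1 kt

Leg 1: heading=183.4°, groundspeed=180.7 kt
Leg 2: heading=237.0°, groundspeed=205.3 kt
Leg 3: heading=289.1°, groundspeed=230.1 kt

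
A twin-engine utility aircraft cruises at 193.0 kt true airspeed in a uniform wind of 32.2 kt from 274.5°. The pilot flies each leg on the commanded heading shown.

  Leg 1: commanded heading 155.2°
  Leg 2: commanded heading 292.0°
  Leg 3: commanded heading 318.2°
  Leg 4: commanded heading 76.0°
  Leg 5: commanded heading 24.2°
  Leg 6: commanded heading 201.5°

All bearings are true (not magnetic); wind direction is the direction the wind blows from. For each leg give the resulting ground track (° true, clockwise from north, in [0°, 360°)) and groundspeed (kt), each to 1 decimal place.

Leg 1: track=147.5°, groundspeed=210.6 kt
Leg 2: track=295.4°, groundspeed=162.6 kt
Leg 3: track=325.7°, groundspeed=171.2 kt
Leg 4: track=78.6°, groundspeed=223.8 kt
Leg 5: track=32.7°, groundspeed=206.1 kt
Leg 6: track=192.0°, groundspeed=186.2 kt

Leg 1: heading 155.2°; drift -7.7° → track 147.5°, groundspeed 210.6 kt
Leg 2: heading 292.0°; drift +3.4° → track 295.4°, groundspeed 162.6 kt
Leg 3: heading 318.2°; drift +7.5° → track 325.7°, groundspeed 171.2 kt
Leg 4: heading 76.0°; drift +2.6° → track 78.6°, groundspeed 223.8 kt
Leg 5: heading 24.2°; drift +8.5° → track 32.7°, groundspeed 206.1 kt
Leg 6: heading 201.5°; drift -9.5° → track 192.0°, groundspeed 186.2 kt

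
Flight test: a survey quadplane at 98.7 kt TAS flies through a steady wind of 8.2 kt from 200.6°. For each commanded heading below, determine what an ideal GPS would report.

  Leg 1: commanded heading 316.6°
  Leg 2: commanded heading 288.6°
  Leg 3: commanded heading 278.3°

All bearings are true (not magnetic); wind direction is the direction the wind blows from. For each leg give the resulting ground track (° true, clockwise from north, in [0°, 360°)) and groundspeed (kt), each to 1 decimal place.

Leg 1: heading 316.6°; drift +4.1° → track 320.7°, groundspeed 102.6 kt
Leg 2: heading 288.6°; drift +4.8° → track 293.4°, groundspeed 98.8 kt
Leg 3: heading 278.3°; drift +4.7° → track 283.0°, groundspeed 97.3 kt

Leg 1: track=320.7°, groundspeed=102.6 kt
Leg 2: track=293.4°, groundspeed=98.8 kt
Leg 3: track=283.0°, groundspeed=97.3 kt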